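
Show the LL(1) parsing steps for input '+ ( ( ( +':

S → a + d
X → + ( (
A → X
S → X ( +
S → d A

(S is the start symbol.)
LL(1) parsing maintains a stack (initially the start symbol over $) and the input. At each step: if the stack top is a terminal, match it against the current input token; if it is a non-terminal N, replace it with the RHS of M[N, lookahead] (the unique production whose predict set contains the lookahead).

Stack is shown with the top on the left.

Stack        Input        Action
--------------------------------
S $          + ( ( ( + $  output S → X ( +
X ( + $      + ( ( ( + $  output X → + ( (
+ ( ( ( + $  + ( ( ( + $  match '+'
( ( ( + $    ( ( ( + $    match '('
( ( + $      ( ( + $      match '('
( + $        ( + $        match '('
+ $          + $          match '+'
$            $            accept

The string is accepted.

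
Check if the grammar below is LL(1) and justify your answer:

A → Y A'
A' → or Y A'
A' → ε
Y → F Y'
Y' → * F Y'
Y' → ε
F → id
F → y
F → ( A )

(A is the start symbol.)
Relevant sets:
  FOLLOW(A') = { $, ')' }
  FOLLOW(Y') = { $, ')', 'or' }

For A':
  PREDICT(A' → or Y A') = { 'or' }
  PREDICT(A' → ε) = { $, ')' }
For Y':
  PREDICT(Y' → '*' F Y') = { '*' }
  PREDICT(Y' → ε) = { $, ')', 'or' }
For F:
  PREDICT(F → id) = { 'id' }
  PREDICT(F → y) = { 'y' }
  PREDICT(F → '(' A ')') = { '(' }
A, Y have a single production, so nothing to check there.

All predict sets are disjoint. The grammar IS LL(1).

Answer: Yes, the grammar is LL(1).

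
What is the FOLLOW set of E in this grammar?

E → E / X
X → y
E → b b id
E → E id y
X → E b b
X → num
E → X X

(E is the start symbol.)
{ $, '/', 'b', 'id' }

To compute FOLLOW(E), find every occurrence of E on a right-hand side N → α E β: add FIRST(β) \ {ε}, and if β is empty or nullable also add FOLLOW(N). Iterate to a fixed point.

E is the start symbol, so $ ∈ FOLLOW(E).
In E → E / X: E is followed by '/' X, add FIRST('/' X) \ {ε} = { '/' }
In E → E id y: E is followed by id y, add FIRST(id y) \ {ε} = { 'id' }
In X → E b b: E is followed by b b, add FIRST(b b) \ {ε} = { 'b' }

Taking the union: FOLLOW(E) = { $, '/', 'b', 'id' }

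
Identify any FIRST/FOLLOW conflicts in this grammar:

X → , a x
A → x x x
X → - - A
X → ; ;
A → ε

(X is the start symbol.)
No FIRST/FOLLOW conflicts.

A FIRST/FOLLOW conflict occurs when a non-terminal N has a nullable alternative N → β (β ⇒* ε) and another alternative N → α with FIRST(α) ∩ FOLLOW(N) ≠ ∅: on such a lookahead the parser cannot decide between expanding α and letting N vanish via β.

Nullable non-terminals: A.

A: nullable alternative(s) A → ε; FOLLOW(A) = { $ }
  A → x x x: FIRST \ {ε} = { 'x' } — disjoint from FOLLOW(A)
  A → ε: FIRST \ {ε} = { } — this is the only nullable alternative, skip

X has no nullable alternative, so no FIRST/FOLLOW check is needed there.

No FIRST/FOLLOW conflicts found.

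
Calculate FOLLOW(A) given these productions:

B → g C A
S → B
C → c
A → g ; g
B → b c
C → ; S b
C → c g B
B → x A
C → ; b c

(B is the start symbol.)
{ $, 'b', 'g' }

To compute FOLLOW(A), find every occurrence of A on a right-hand side N → α A β: add FIRST(β) \ {ε}, and if β is empty or nullable also add FOLLOW(N). Iterate to a fixed point.

In B → g C A: A is at the end, add FOLLOW(B)
In B → x A: A is at the end, add FOLLOW(B)

The FOLLOW sets referred to above (computed the same way, to a fixed point):
  FOLLOW(B) = { $, 'b', 'g' }

Taking the union: FOLLOW(A) = { $, 'b', 'g' }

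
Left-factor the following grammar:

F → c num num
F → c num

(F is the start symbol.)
F → c num F'
F' → num
F' → ε

Left-factoring transforms A → αβ₁ | αβ₂ into A → αA' and A' → β₁ | β₂
(α is the longest common prefix among the alternatives). Repeat until
no nonterminal has two alternatives with a common prefix.

Round 1: F has alternatives sharing prefix 'c num'. Introduce F': F → c num F'
  Add: F' → num
  Add: F' → ε

No remaining common prefixes — done.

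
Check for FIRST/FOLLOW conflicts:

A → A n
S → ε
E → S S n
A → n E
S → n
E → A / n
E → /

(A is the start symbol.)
Yes. S → n with FOLLOW(S) on { 'n' }

A FIRST/FOLLOW conflict occurs when a non-terminal N has a nullable alternative N → β (β ⇒* ε) and another alternative N → α with FIRST(α) ∩ FOLLOW(N) ≠ ∅: on such a lookahead the parser cannot decide between expanding α and letting N vanish via β.

Nullable non-terminals: S.

S: nullable alternative(s) S → ε; FOLLOW(S) = { 'n' }
  S → ε: FIRST \ {ε} = { } — this is the only nullable alternative, skip
  S → n: FIRST \ {ε} = { 'n' } — overlaps FOLLOW(S) on { 'n' }: CONFLICT

A, E have no nullable alternative, so no FIRST/FOLLOW check is needed there.

So the grammar has 1 FIRST/FOLLOW conflict (marked CONFLICT above).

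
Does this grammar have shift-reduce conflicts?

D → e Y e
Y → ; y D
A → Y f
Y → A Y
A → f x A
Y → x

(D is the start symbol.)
Yes — I9: [A → f x A .] vs [A → . f x A]; I12: [Y → A Y .] vs [A → Y . f]

A shift-reduce conflict occurs when an LR(0) state has both:
  - a complete (reduce) item [A → α .] (dot at the end), and
  - a shift item [B → β . c γ] (dot before a terminal).

Augment with D' → D and build the canonical LR(0) collection (I0 = CLOSURE({[D' → . D]}), then GOTO on every symbol after a dot until no new states appear). It has 16 states:
  I0: { [D → . e Y e], [D' → . D] }  — shift
  I1: { [D' → D .] }  — accept
  I2: { [A → . Y f], [A → . f x A], [D → e . Y e], [Y → . ; y D], [Y → . A Y], [Y → . x] }  — shift
  I3: { [Y → ; . y D] }  — shift
  I4: { [A → . Y f], [A → . f x A], [Y → . ; y D], [Y → . A Y], [Y → . x], [Y → A . Y] }  — shift
  I5: { [A → Y . f], [D → e Y . e] }  — shift
  I6: { [A → f . x A] }  — shift
  I7: { [Y → x .] }  — reduce
  I8: { [A → . Y f], [A → . f x A], [A → f x . A], [Y → . ; y D], [Y → . A Y], [Y → . x] }  — shift
  I9: { [A → . Y f], [A → . f x A], [A → f x A .], [Y → . ; y D], [Y → . A Y], [Y → . x], [Y → A . Y] }  — shift, reduce
  I10: { [A → Y . f] }  — shift
  I11: { [A → Y f .] }  — reduce
  I12: { [A → Y . f], [Y → A Y .] }  — shift, reduce
  I13: { [D → e Y e .] }  — reduce
  I14: { [D → . e Y e], [Y → ; y . D] }  — shift
  I15: { [Y → ; y D .] }  — reduce

I9 contains reduce item [A → f x A .] and shift items [A → . f x A], [Y → . ; y D], [Y → . x] — shift-reduce conflict.
I12 contains reduce item [Y → A Y .] and shift item [A → Y . f] — shift-reduce conflict.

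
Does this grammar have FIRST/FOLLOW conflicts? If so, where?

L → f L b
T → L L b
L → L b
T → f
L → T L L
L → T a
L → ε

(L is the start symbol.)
Nullable non-terminals: L.
FIRST sets used below: FIRST(L) = { 'b', 'f', ε }, FIRST(T) = { 'b', 'f' }

L: nullable alternative(s) L → ε; FOLLOW(L) = { $, 'b', 'f' }
  L → f L b: FIRST \ {ε} = { 'f' } — overlaps FOLLOW(L) on { 'f' }: CONFLICT
  L → L b: FIRST \ {ε} = { 'b', 'f' } — overlaps FOLLOW(L) on { 'b', 'f' }: CONFLICT
  L → T L L: FIRST \ {ε} = { 'b', 'f' } — overlaps FOLLOW(L) on { 'b', 'f' }: CONFLICT
  L → T a: FIRST \ {ε} = { 'b', 'f' } — overlaps FOLLOW(L) on { 'b', 'f' }: CONFLICT
  L → ε: FIRST \ {ε} = { } — this is the only nullable alternative, skip

T has no nullable alternative, so no FIRST/FOLLOW check is needed there.

So the grammar has 4 FIRST/FOLLOW conflicts (marked CONFLICT above).

Answer: Yes. L → f L b with FOLLOW(L) on { 'f' }; L → L b with FOLLOW(L) on { 'b', 'f' }; L → T L L with FOLLOW(L) on { 'b', 'f' }; L → T a with FOLLOW(L) on { 'b', 'f' }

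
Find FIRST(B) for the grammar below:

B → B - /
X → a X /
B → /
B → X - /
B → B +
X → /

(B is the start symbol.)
FIRST sets of the other non-terminals involved (by the same procedure, iterated to a fixed point):
  FIRST(X) = { '/', 'a' }

From B → B - /:
  - B is the symbol being defined: contributes nothing new
    B is not nullable, so stop
From B → /:
  - '/' is a terminal: add '/' and stop
From B → X - /:
  - X is a non-terminal: add FIRST(X) \ {ε} = { '/', 'a' }
    X is not nullable, so stop
From B → B +:
  - B is the symbol being defined: contributes nothing new
    B is not nullable, so stop

Collecting: FIRST(B) = { '/', 'a' }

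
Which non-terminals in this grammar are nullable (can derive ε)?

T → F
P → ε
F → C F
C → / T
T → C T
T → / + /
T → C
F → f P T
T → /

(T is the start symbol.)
{ 'P' }

A non-terminal is nullable if it can derive ε (the empty string): either it has an ε-production, or it has a production whose right-hand side consists entirely of nullable non-terminals.

ε-productions: P → ε
So P is immediately nullable.
No further non-terminal can be added: every production for the remaining non-terminals contains a terminal or a non-nullable non-terminal.
Nullable = { 'P' }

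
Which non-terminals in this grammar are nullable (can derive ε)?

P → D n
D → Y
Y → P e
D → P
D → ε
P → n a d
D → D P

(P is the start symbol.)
A non-terminal is nullable if it can derive ε (the empty string): either it has an ε-production, or it has a production whose right-hand side consists entirely of nullable non-terminals.

ε-productions: D → ε
So D is immediately nullable.
No further non-terminal can be added: every production for the remaining non-terminals contains a terminal or a non-nullable non-terminal.
Nullable = { 'D' }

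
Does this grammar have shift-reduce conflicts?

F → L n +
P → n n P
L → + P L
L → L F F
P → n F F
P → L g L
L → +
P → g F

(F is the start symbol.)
A shift-reduce conflict occurs when an LR(0) state has both:
  - a complete (reduce) item [A → α .] (dot at the end), and
  - a shift item [B → β . c γ] (dot before a terminal).

Augment with F' → F and build the canonical LR(0) collection (I0 = CLOSURE({[F' → . F]}), then GOTO on every symbol after a dot until no new states appear). It has 20 states:
  I0: { [F → . L n +], [F' → . F], [L → . + P L], [L → . +], [L → . L F F] }  — shift
  I1: { [L → + . P L], [L → + .], [L → . + P L], [L → . +], [L → . L F F], [P → . L g L], [P → . g F], [P → . n F F], [P → . n n P] }  — shift, reduce
  I2: { [F' → F .] }  — accept
  I3: { [F → . L n +], [F → L . n +], [L → . + P L], [L → . +], [L → . L F F], [L → L . F F] }  — shift
  I4: { [F → . L n +], [L → . + P L], [L → . +], [L → . L F F], [L → L F . F] }  — shift
  I5: { [F → L n . +] }  — shift
  I6: { [F → L n + .] }  — reduce
  I7: { [L → L F F .] }  — reduce
  I8: { [F → . L n +], [L → . + P L], [L → . +], [L → . L F F], [L → L . F F], [P → L . g L] }  — shift
  I9: { [L → + P . L], [L → . + P L], [L → . +], [L → . L F F] }  — shift
  I10: { [F → . L n +], [L → . + P L], [L → . +], [L → . L F F], [P → g . F] }  — shift
  I11: { [F → . L n +], [L → . + P L], [L → . +], [L → . L F F], [P → n . F F], [P → n . n P] }  — shift
  I12: { [F → . L n +], [L → . + P L], [L → . +], [L → . L F F], [P → n F . F] }  — shift
  I13: { [L → . + P L], [L → . +], [L → . L F F], [P → . L g L], [P → . g F], [P → . n F F], [P → . n n P], [P → n n . P] }  — shift
  I14: { [P → n n P .] }  — reduce
  I15: { [P → n F F .] }  — reduce
  I16: { [P → g F .] }  — reduce
  I17: { [F → . L n +], [L → + P L .], [L → . + P L], [L → . +], [L → . L F F], [L → L . F F] }  — shift, reduce
  I18: { [L → . + P L], [L → . +], [L → . L F F], [P → L g . L] }  — shift
  I19: { [F → . L n +], [L → . + P L], [L → . +], [L → . L F F], [L → L . F F], [P → L g L .] }  — shift, reduce

I1 contains reduce item [L → + .] and shift items [L → . +], [L → . + P L], [P → . g F], [P → . n F F], [P → . n n P] — shift-reduce conflict.
I17 contains reduce item [L → + P L .] and shift items [L → . +], [L → . + P L] — shift-reduce conflict.
I19 contains reduce item [P → L g L .] and shift items [L → . +], [L → . + P L] — shift-reduce conflict.

Answer: Yes — I1: [L → + .] vs [L → . +]; I17: [L → + P L .] vs [L → . +]; I19: [P → L g L .] vs [L → . +]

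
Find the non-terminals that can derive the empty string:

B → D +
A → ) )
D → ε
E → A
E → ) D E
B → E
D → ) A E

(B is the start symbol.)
{ 'D' }

A non-terminal is nullable if it can derive ε (the empty string): either it has an ε-production, or it has a production whose right-hand side consists entirely of nullable non-terminals.

ε-productions: D → ε
So D is immediately nullable.
No further non-terminal can be added: every production for the remaining non-terminals contains a terminal or a non-nullable non-terminal.
Nullable = { 'D' }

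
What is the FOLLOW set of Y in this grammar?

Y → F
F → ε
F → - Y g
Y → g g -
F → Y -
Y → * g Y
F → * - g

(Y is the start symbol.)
{ $, '-', 'g' }

Y is the start symbol, so $ ∈ FOLLOW(Y).
In F → - Y g: Y is followed by g, add FIRST(g) \ {ε} = { 'g' }
In F → Y -: Y is followed by '-', add FIRST('-') \ {ε} = { '-' }
In Y → * g Y: Y is at the end; this adds FOLLOW(Y) to itself — nothing new

Taking the union: FOLLOW(Y) = { $, '-', 'g' }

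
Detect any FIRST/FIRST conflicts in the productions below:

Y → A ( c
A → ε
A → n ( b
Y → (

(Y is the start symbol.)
FIRST sets of the non-terminals at (or reachable through a nullable prefix from) the front of some alternative:
  FIRST(A) = { 'n', ε }

Productions for Y:
  Y → A ( c: FIRST = { '(', 'n' }
  Y → (: FIRST = { '(' }
Productions for A:
  A → ε: FIRST = { ε }
  A → n ( b: FIRST = { 'n' }

Conflict for Y: Y → A ( c and Y → (
  Overlap: { '(' }

Answer: Yes. Y → A '(' c / Y → '(' on { '(' }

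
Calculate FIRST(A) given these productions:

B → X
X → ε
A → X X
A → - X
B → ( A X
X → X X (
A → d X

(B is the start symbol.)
{ '(', '-', 'd', ε }

To compute FIRST(A), examine every production with A on the left-hand side, reading each right-hand side left to right until a non-nullable symbol is reached.

FIRST sets of the other non-terminals involved (by the same procedure, iterated to a fixed point):
  FIRST(X) = { '(', ε }

From A → X X:
  - X is a non-terminal: add FIRST(X) \ {ε} = { '(' }
    X is nullable, so continue to the next symbol
  - X is a non-terminal: add FIRST(X) \ {ε} = { '(' }
    X is nullable and nothing follows, so the whole right-hand side can vanish: ε ∈ FIRST(A)
From A → - X:
  - '-' is a terminal: add '-' and stop
From A → d X:
  - d is a terminal: add 'd' and stop

Collecting: FIRST(A) = { '(', '-', 'd', ε }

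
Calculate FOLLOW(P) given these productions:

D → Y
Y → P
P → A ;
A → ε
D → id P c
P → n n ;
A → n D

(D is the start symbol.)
{ $, ';', 'c' }

In Y → P: P is at the end, add FOLLOW(Y)
In D → id P c: P is followed by c, add FIRST(c) \ {ε} = { 'c' }

The FOLLOW sets referred to above (computed the same way, to a fixed point):
  FOLLOW(Y) = { $, ';' }

Taking the union: FOLLOW(P) = { $, ';', 'c' }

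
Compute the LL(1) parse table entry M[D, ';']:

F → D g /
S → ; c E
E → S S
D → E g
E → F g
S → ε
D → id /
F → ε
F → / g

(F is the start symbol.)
To find M[D, ';'], we find productions for D where ';' is in the predict set (PREDICT(N → α) = (FIRST(α) \ {ε}) ∪ (FOLLOW(N) if α ⇒* ε)).

Relevant sets:
  FIRST(E) = { '/', ';', 'g', 'id', ε }

D → E g: PREDICT = { '/', ';', 'g', 'id' }
  ';' is in predict set, so this production goes in M[D, ';']
D → id /: PREDICT = { 'id' }

M[D, ';'] = D → E g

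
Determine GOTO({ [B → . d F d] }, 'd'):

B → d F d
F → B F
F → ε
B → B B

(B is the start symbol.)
GOTO(I, 'd') = CLOSURE({ [A → αX.β] : [A → α.Xβ] ∈ I, X = 'd' })

Items with dot before 'd', with the dot advanced:
  [B → . d F d] → [B → d . F d]
Closure of the advanced items:
  [B → d . F d] has the dot before F: add [F → . B F], [F → .]
  [F → . B F] has the dot before B: add [B → . d F d], [B → . B B]

GOTO = { [B → . B B], [B → . d F d], [B → d . F d], [F → . B F], [F → .] }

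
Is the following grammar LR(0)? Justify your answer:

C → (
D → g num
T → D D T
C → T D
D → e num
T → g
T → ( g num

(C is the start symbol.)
Augment with C' → C and build the canonical LR(0) collection (I0 = CLOSURE({[C' → . C]}), then GOTO on every symbol after a dot until no new states appear). It has 16 states:
  I0: { [C → . (], [C → . T D], [C' → . C], [D → . e num], [D → . g num], [T → . ( g num], [T → . D D T], [T → . g] }  — shift
  I1: { [C → ( .], [T → ( . g num] }  — shift, reduce
  I2: { [C' → C .] }  — accept
  I3: { [D → . e num], [D → . g num], [T → D . D T] }  — shift
  I4: { [C → T . D], [D → . e num], [D → . g num] }  — shift
  I5: { [D → e . num] }  — shift
  I6: { [D → g . num], [T → g .] }  — shift, reduce
  I7: { [D → g num .] }  — reduce
  I8: { [D → e num .] }  — reduce
  I9: { [C → T D .] }  — reduce
  I10: { [D → g . num] }  — shift
  I11: { [D → . e num], [D → . g num], [T → . ( g num], [T → . D D T], [T → . g], [T → D D . T] }  — shift
  I12: { [T → ( . g num] }  — shift
  I13: { [T → D D T .] }  — reduce
  I14: { [T → ( g . num] }  — shift
  I15: { [T → ( g num .] }  — reduce

Conflict in state I1:
  Shift-reduce conflict between [C → ( .] and [T → ( . g num]
So the grammar is NOT LR(0).

Answer: No. Shift-reduce conflict between [C → ( .] and [T → ( . g num]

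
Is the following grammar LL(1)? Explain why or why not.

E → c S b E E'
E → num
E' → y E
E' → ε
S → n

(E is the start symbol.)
No. Predict set conflict for E': { 'y' }

A grammar is LL(1) if for each non-terminal N with multiple productions, the predict sets of those productions are pairwise disjoint, where PREDICT(N → α) = (FIRST(α) \ {ε}) ∪ (FOLLOW(N) if α ⇒* ε).

Relevant sets:
  FOLLOW(E') = { $, 'y' }

For E:
  PREDICT(E → c S b E E') = { 'c' }
  PREDICT(E → num) = { 'num' }
For E':
  PREDICT(E' → y E) = { 'y' }
  PREDICT(E' → ε) = { $, 'y' }
S has a single production, so nothing to check there.

Conflict found: Predict set conflict for E': { 'y' }
The grammar is NOT LL(1).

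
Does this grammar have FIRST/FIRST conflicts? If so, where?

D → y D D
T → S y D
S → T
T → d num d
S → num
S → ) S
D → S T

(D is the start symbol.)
Yes. T → S y D / T → d num d on { 'd' }; S → T / S → num on { 'num' }; S → T / S → ')' S on { ')' }

A FIRST/FIRST conflict occurs when two productions N → α and N → β for the same non-terminal have FIRST(α) ∩ FIRST(β) ≠ ∅ (with ε ∈ FIRST of a nullable right-hand side, so two nullable alternatives also conflict).

FIRST sets of the non-terminals at (or reachable through a nullable prefix from) the front of some alternative:
  FIRST(S) = { ')', 'd', 'num' }
  FIRST(T) = { ')', 'd', 'num' }

Productions for D:
  D → y D D: FIRST = { 'y' }
  D → S T: FIRST = { ')', 'd', 'num' }
Productions for T:
  T → S y D: FIRST = { ')', 'd', 'num' }
  T → d num d: FIRST = { 'd' }
Productions for S:
  S → T: FIRST = { ')', 'd', 'num' }
  S → num: FIRST = { 'num' }
  S → ) S: FIRST = { ')' }

Conflict for T: T → S y D and T → d num d
  Overlap: { 'd' }
Conflict for S: S → T and S → num
  Overlap: { 'num' }
Conflict for S: S → T and S → ) S
  Overlap: { ')' }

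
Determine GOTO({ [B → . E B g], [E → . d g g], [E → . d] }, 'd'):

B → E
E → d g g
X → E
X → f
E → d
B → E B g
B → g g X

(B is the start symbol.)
{ [E → d . g g], [E → d .] }

GOTO(I, 'd') = CLOSURE({ [A → αX.β] : [A → α.Xβ] ∈ I, X = 'd' })

Items with dot before 'd', with the dot advanced:
  [E → . d] → [E → d .]
  [E → . d g g] → [E → d . g g]
Closure adds nothing (no advanced item has the dot before a non-terminal).

GOTO = { [E → d . g g], [E → d .] }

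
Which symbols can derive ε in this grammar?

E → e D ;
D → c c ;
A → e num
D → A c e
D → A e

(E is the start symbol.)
A non-terminal is nullable if it can derive ε (the empty string): either it has an ε-production, or it has a production whose right-hand side consists entirely of nullable non-terminals.

There are no ε-productions, so no non-terminal can derive ε.
No non-terminals are nullable.

Answer: None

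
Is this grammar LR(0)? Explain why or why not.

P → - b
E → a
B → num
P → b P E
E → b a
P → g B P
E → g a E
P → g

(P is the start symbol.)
A grammar is LR(0) if no state in the canonical LR(0) collection has:
  - both a shift item (dot before a terminal) and a complete item (shift-reduce conflict), or
  - two or more complete items (reduce-reduce conflict; the accept item [P' → P .] counts as a complete item here).

Augment with P' → P and build the canonical LR(0) collection (I0 = CLOSURE({[P' → . P]}), then GOTO on every symbol after a dot until no new states appear). It has 17 states:
  I0: { [P → . - b], [P → . b P E], [P → . g B P], [P → . g], [P' → . P] }  — shift
  I1: { [P → - . b] }  — shift
  I2: { [P' → P .] }  — accept
  I3: { [P → . - b], [P → . b P E], [P → . g B P], [P → . g], [P → b . P E] }  — shift
  I4: { [B → . num], [P → g . B P], [P → g .] }  — shift, reduce
  I5: { [P → . - b], [P → . b P E], [P → . g B P], [P → . g], [P → g B . P] }  — shift
  I6: { [B → num .] }  — reduce
  I7: { [P → g B P .] }  — reduce
  I8: { [E → . a], [E → . b a], [E → . g a E], [P → b P . E] }  — shift
  I9: { [P → b P E .] }  — reduce
  I10: { [E → a .] }  — reduce
  I11: { [E → b . a] }  — shift
  I12: { [E → g . a E] }  — shift
  I13: { [E → . a], [E → . b a], [E → . g a E], [E → g a . E] }  — shift
  I14: { [E → g a E .] }  — reduce
  I15: { [E → b a .] }  — reduce
  I16: { [P → - b .] }  — reduce

Conflict in state I4:
  Shift-reduce conflict between [P → g .] and [B → . num]
So the grammar is NOT LR(0).

Answer: No. Shift-reduce conflict between [P → g .] and [B → . num]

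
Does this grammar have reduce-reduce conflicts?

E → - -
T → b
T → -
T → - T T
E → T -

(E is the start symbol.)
Yes — I6: [E → - - .] vs [T → - .]

Augment with E' → E and build the canonical LR(0) collection (I0 = CLOSURE({[E' → . E]}), then GOTO on every symbol after a dot until no new states appear). It has 10 states:
  I0: { [E → . - -], [E → . T -], [E' → . E], [T → . - T T], [T → . -], [T → . b] }  — shift
  I1: { [E → - . -], [T → - . T T], [T → - .], [T → . - T T], [T → . -], [T → . b] }  — shift, reduce
  I2: { [E' → E .] }  — accept
  I3: { [E → T . -] }  — shift
  I4: { [T → b .] }  — reduce
  I5: { [E → T - .] }  — reduce
  I6: { [E → - - .], [T → - . T T], [T → - .], [T → . - T T], [T → . -], [T → . b] }  — shift, 2 reduces
  I7: { [T → - T . T], [T → . - T T], [T → . -], [T → . b] }  — shift
  I8: { [T → - . T T], [T → - .], [T → . - T T], [T → . -], [T → . b] }  — shift, reduce
  I9: { [T → - T T .] }  — reduce

I6 contains complete items [E → - - .], [T → - .] — reduce-reduce conflict.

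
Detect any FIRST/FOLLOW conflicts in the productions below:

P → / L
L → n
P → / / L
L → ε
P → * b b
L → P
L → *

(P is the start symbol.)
A FIRST/FOLLOW conflict occurs when a non-terminal N has a nullable alternative N → β (β ⇒* ε) and another alternative N → α with FIRST(α) ∩ FOLLOW(N) ≠ ∅: on such a lookahead the parser cannot decide between expanding α and letting N vanish via β.

Nullable non-terminals: L.
FIRST sets used below: FIRST(P) = { '*', '/' }

L: nullable alternative(s) L → ε; FOLLOW(L) = { $ }
  L → n: FIRST \ {ε} = { 'n' } — disjoint from FOLLOW(L)
  L → ε: FIRST \ {ε} = { } — this is the only nullable alternative, skip
  L → P: FIRST \ {ε} = { '*', '/' } — disjoint from FOLLOW(L)
  L → *: FIRST \ {ε} = { '*' } — disjoint from FOLLOW(L)

P has no nullable alternative, so no FIRST/FOLLOW check is needed there.

No FIRST/FOLLOW conflicts found.

Answer: No FIRST/FOLLOW conflicts.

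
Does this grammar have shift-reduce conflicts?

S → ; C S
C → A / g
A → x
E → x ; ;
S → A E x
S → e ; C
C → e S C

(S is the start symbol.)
A shift-reduce conflict occurs when an LR(0) state has both:
  - a complete (reduce) item [A → α .] (dot at the end), and
  - a shift item [B → β . c γ] (dot before a terminal).

Augment with S' → S and build the canonical LR(0) collection (I0 = CLOSURE({[S' → . S]}), then GOTO on every symbol after a dot until no new states appear). It has 21 states:
  I0: { [A → . x], [S → . ; C S], [S → . A E x], [S → . e ; C], [S' → . S] }  — shift
  I1: { [A → . x], [C → . A / g], [C → . e S C], [S → ; . C S] }  — shift
  I2: { [E → . x ; ;], [S → A . E x] }  — shift
  I3: { [S' → S .] }  — accept
  I4: { [S → e . ; C] }  — shift
  I5: { [A → x .] }  — reduce
  I6: { [A → . x], [C → . A / g], [C → . e S C], [S → e ; . C] }  — shift
  I7: { [C → A . / g] }  — shift
  I8: { [S → e ; C .] }  — reduce
  I9: { [A → . x], [C → e . S C], [S → . ; C S], [S → . A E x], [S → . e ; C] }  — shift
  I10: { [A → . x], [C → . A / g], [C → . e S C], [C → e S . C] }  — shift
  I11: { [C → e S C .] }  — reduce
  I12: { [C → A / . g] }  — shift
  I13: { [C → A / g .] }  — reduce
  I14: { [S → A E . x] }  — shift
  I15: { [E → x . ; ;] }  — shift
  I16: { [E → x ; . ;] }  — shift
  I17: { [E → x ; ; .] }  — reduce
  I18: { [S → A E x .] }  — reduce
  I19: { [A → . x], [S → . ; C S], [S → . A E x], [S → . e ; C], [S → ; C . S] }  — shift
  I20: { [S → ; C S .] }  — reduce

No state contains both a complete item and a shift item.

Answer: No shift-reduce conflicts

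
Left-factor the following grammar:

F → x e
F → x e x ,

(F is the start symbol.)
F → x e F'
F' → ε
F' → x ,

Left-factoring transforms A → αβ₁ | αβ₂ into A → αA' and A' → β₁ | β₂
(α is the longest common prefix among the alternatives). Repeat until
no nonterminal has two alternatives with a common prefix.

Round 1: F has alternatives sharing prefix 'x e'. Introduce F': F → x e F'
  Add: F' → ε
  Add: F' → x ,

No remaining common prefixes — done.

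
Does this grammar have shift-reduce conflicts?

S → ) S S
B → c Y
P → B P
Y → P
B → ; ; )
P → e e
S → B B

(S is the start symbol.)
No shift-reduce conflicts

A shift-reduce conflict occurs when an LR(0) state has both:
  - a complete (reduce) item [A → α .] (dot at the end), and
  - a shift item [B → β . c γ] (dot before a terminal).

Augment with S' → S and build the canonical LR(0) collection (I0 = CLOSURE({[S' → . S]}), then GOTO on every symbol after a dot until no new states appear). It has 17 states:
  I0: { [B → . ; ; )], [B → . c Y], [S → . ) S S], [S → . B B], [S' → . S] }  — shift
  I1: { [B → . ; ; )], [B → . c Y], [S → ) . S S], [S → . ) S S], [S → . B B] }  — shift
  I2: { [B → ; . ; )] }  — shift
  I3: { [B → . ; ; )], [B → . c Y], [S → B . B] }  — shift
  I4: { [S' → S .] }  — accept
  I5: { [B → . ; ; )], [B → . c Y], [B → c . Y], [P → . B P], [P → . e e], [Y → . P] }  — shift
  I6: { [B → . ; ; )], [B → . c Y], [P → . B P], [P → . e e], [P → B . P] }  — shift
  I7: { [Y → P .] }  — reduce
  I8: { [B → c Y .] }  — reduce
  I9: { [P → e . e] }  — shift
  I10: { [P → e e .] }  — reduce
  I11: { [P → B P .] }  — reduce
  I12: { [S → B B .] }  — reduce
  I13: { [B → ; ; . )] }  — shift
  I14: { [B → ; ; ) .] }  — reduce
  I15: { [B → . ; ; )], [B → . c Y], [S → ) S . S], [S → . ) S S], [S → . B B] }  — shift
  I16: { [S → ) S S .] }  — reduce

No state contains both a complete item and a shift item.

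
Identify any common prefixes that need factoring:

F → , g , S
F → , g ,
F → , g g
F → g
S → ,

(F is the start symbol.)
Yes, F has productions with common prefix ', g'

Left-factoring is needed when two productions for the same non-terminal
share a common prefix on the right-hand side.

Productions for F:
  F → , g , S
  F → , g ,
  F → , g g
  F → g

Found common prefix ', g' in productions for F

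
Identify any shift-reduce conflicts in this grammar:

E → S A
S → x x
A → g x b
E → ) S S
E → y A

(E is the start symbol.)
No shift-reduce conflicts

Augment with E' → E and build the canonical LR(0) collection (I0 = CLOSURE({[E' → . E]}), then GOTO on every symbol after a dot until no new states appear). It has 14 states:
  I0: { [E → . ) S S], [E → . S A], [E → . y A], [E' → . E], [S → . x x] }  — shift
  I1: { [E → ) . S S], [S → . x x] }  — shift
  I2: { [E' → E .] }  — accept
  I3: { [A → . g x b], [E → S . A] }  — shift
  I4: { [S → x . x] }  — shift
  I5: { [A → . g x b], [E → y . A] }  — shift
  I6: { [E → y A .] }  — reduce
  I7: { [A → g . x b] }  — shift
  I8: { [A → g x . b] }  — shift
  I9: { [A → g x b .] }  — reduce
  I10: { [S → x x .] }  — reduce
  I11: { [E → S A .] }  — reduce
  I12: { [E → ) S . S], [S → . x x] }  — shift
  I13: { [E → ) S S .] }  — reduce

No state contains both a complete item and a shift item.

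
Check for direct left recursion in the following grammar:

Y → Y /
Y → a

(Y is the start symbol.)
Yes, Y is left-recursive

Direct left recursion occurs when N → N α for some non-terminal N (the right-hand side begins with the left-hand side itself).

Y → Y /: LEFT RECURSIVE (starts with Y)
Y → a: starts with a

The grammar has direct left recursion on: Y.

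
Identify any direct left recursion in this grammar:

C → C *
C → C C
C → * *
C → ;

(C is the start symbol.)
Direct left recursion occurs when N → N α for some non-terminal N (the right-hand side begins with the left-hand side itself).

C → C *: LEFT RECURSIVE (starts with C)
C → C C: LEFT RECURSIVE (starts with C)
C → * *: starts with '*'
C → ;: starts with ';'

The grammar has direct left recursion on: C.

Answer: Yes, C is left-recursive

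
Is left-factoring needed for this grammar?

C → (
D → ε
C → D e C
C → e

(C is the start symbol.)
No, left-factoring is not needed

Left-factoring is needed when two productions for the same non-terminal
share a common prefix on the right-hand side.

Productions for C:
  C → (
  C → D e C
  C → e

No common prefixes found.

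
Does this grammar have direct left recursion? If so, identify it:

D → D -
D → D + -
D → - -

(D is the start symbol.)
Yes, D is left-recursive

Direct left recursion occurs when N → N α for some non-terminal N (the right-hand side begins with the left-hand side itself).

D → D -: LEFT RECURSIVE (starts with D)
D → D + -: LEFT RECURSIVE (starts with D)
D → - -: starts with '-'

The grammar has direct left recursion on: D.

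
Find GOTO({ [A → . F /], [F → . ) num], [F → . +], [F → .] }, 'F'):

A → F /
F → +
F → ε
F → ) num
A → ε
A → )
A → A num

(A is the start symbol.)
GOTO(I, 'F') = CLOSURE({ [A → αX.β] : [A → α.Xβ] ∈ I, X = 'F' })

Items with dot before 'F', with the dot advanced:
  [A → . F /] → [A → F . /]
Closure adds nothing (no advanced item has the dot before a non-terminal).

GOTO = { [A → F . /] }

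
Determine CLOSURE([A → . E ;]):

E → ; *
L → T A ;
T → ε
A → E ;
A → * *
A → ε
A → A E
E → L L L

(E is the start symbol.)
{ [A → . E ;], [E → . ; *], [E → . L L L], [L → . T A ;], [T → .] }

To compute CLOSURE, for each item [A → α.Bβ] where B is a non-terminal, add [B → .γ] for all productions B → γ; repeat for the newly added items until nothing changes.

Start with: [A → . E ;]
  [A → . E ;] has the dot before E: add [E → . ; *], [E → . L L L]
  [E → . L L L] has the dot before L: add [L → . T A ;]
  [L → . T A ;] has the dot before T: add [T → .]
No further items can be added.

CLOSURE = { [A → . E ;], [E → . ; *], [E → . L L L], [L → . T A ;], [T → .] }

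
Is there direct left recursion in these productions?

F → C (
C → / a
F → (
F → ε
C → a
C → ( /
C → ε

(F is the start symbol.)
No direct left recursion

Direct left recursion occurs when N → N α for some non-terminal N (the right-hand side begins with the left-hand side itself).

F → C (: starts with C
C → / a: starts with '/'
F → (: starts with '('
F → ε: starts with ε
C → a: starts with a
C → ( /: starts with '('
C → ε: starts with ε

No direct left recursion found.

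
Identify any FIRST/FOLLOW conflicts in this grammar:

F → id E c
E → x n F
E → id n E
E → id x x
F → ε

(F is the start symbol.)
A FIRST/FOLLOW conflict occurs when a non-terminal N has a nullable alternative N → β (β ⇒* ε) and another alternative N → α with FIRST(α) ∩ FOLLOW(N) ≠ ∅: on such a lookahead the parser cannot decide between expanding α and letting N vanish via β.

Nullable non-terminals: F.

F: nullable alternative(s) F → ε; FOLLOW(F) = { $, 'c' }
  F → id E c: FIRST \ {ε} = { 'id' } — disjoint from FOLLOW(F)
  F → ε: FIRST \ {ε} = { } — this is the only nullable alternative, skip

E has no nullable alternative, so no FIRST/FOLLOW check is needed there.

No FIRST/FOLLOW conflicts found.

Answer: No FIRST/FOLLOW conflicts.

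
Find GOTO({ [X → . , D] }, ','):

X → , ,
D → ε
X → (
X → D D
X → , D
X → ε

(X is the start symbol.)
{ [D → .], [X → , . D] }

GOTO(I, ',') = CLOSURE({ [A → αX.β] : [A → α.Xβ] ∈ I, X = ',' })

Items with dot before ',', with the dot advanced:
  [X → . , D] → [X → , . D]
Closure of the advanced items:
  [X → , . D] has the dot before D: add [D → .]

GOTO = { [D → .], [X → , . D] }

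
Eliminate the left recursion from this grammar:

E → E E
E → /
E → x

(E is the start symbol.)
E → / E'
E → x E'
E' → E E'
E' → ε

E is directly left-recursive. The standard transformation for
  A → A α₁ | ... | A α_m | β₁ | ... | β_n
is
  A  → β₁ A' | ... | β_n A'
  A' → α₁ A' | ... | α_m A' | ε

E → / becomes E → / E'
E → x becomes E → x E'
E → E E becomes E' → E E'
Add E' → ε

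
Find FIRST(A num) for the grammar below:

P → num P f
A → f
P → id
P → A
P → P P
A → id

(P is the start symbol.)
{ 'f', 'id' }

FIRST sets of the non-terminals involved (from the grammar, by fixed-point iteration):
  FIRST(A) = { 'f', 'id' }

To compute FIRST(A num), process the symbols left to right:
Symbol A is a non-terminal. Add FIRST(A) \ {ε} = { 'f', 'id' }
A is not nullable (ε ∉ FIRST(A)), so stop here.
FIRST(A num) = { 'f', 'id' }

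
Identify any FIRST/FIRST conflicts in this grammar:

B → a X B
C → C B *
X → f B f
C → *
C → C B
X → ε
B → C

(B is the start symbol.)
FIRST sets of the non-terminals at (or reachable through a nullable prefix from) the front of some alternative:
  FIRST(C) = { '*' }

Productions for B:
  B → a X B: FIRST = { 'a' }
  B → C: FIRST = { '*' }
Productions for C:
  C → C B *: FIRST = { '*' }
  C → *: FIRST = { '*' }
  C → C B: FIRST = { '*' }
Productions for X:
  X → f B f: FIRST = { 'f' }
  X → ε: FIRST = { ε }

Conflict for C: C → C B * and C → *
  Overlap: { '*' }
Conflict for C: C → C B * and C → C B
  Overlap: { '*' }
Conflict for C: C → * and C → C B
  Overlap: { '*' }

Answer: Yes. C → C B '*' / C → '*' on { '*' }; C → C B '*' / C → C B on { '*' }; C → '*' / C → C B on { '*' }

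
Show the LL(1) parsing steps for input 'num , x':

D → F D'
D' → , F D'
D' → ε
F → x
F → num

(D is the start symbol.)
LL(1) parsing maintains a stack (initially the start symbol over $) and the input. At each step: if the stack top is a terminal, match it against the current input token; if it is a non-terminal N, replace it with the RHS of M[N, lookahead] (the unique production whose predict set contains the lookahead).

Stack is shown with the top on the left.

Stack     Input      Action
---------------------------
D $       num , x $  output D → F D'
F D' $    num , x $  output F → num
num D' $  num , x $  match 'num'
D' $      , x $      output D' → , F D'
, F D' $  , x $      match ','
F D' $    x $        output F → x
x D' $    x $        match 'x'
D' $      $          output D' → ε
$         $          accept

The string is accepted.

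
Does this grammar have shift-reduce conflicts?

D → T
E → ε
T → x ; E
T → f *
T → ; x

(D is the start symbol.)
Augment with D' → D and build the canonical LR(0) collection (I0 = CLOSURE({[D' → . D]}), then GOTO on every symbol after a dot until no new states appear). It has 10 states:
  I0: { [D → . T], [D' → . D], [T → . ; x], [T → . f *], [T → . x ; E] }  — shift
  I1: { [T → ; . x] }  — shift
  I2: { [D' → D .] }  — accept
  I3: { [D → T .] }  — reduce
  I4: { [T → f . *] }  — shift
  I5: { [T → x . ; E] }  — shift
  I6: { [E → .], [T → x ; . E] }  — reduce
  I7: { [T → x ; E .] }  — reduce
  I8: { [T → f * .] }  — reduce
  I9: { [T → ; x .] }  — reduce

No state contains both a complete item and a shift item.

Answer: No shift-reduce conflicts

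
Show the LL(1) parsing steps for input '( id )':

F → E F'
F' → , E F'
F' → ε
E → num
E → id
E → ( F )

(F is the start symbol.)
Stack is shown with the top on the left.

Stack         Input     Action
------------------------------
F $           ( id ) $  output F → E F'
E F' $        ( id ) $  output E → ( F )
( F ) F' $    ( id ) $  match '('
F ) F' $      id ) $    output F → E F'
E F' ) F' $   id ) $    output E → id
id F' ) F' $  id ) $    match 'id'
F' ) F' $     ) $       output F' → ε
) F' $        ) $       match ')'
F' $          $         output F' → ε
$             $         accept

The string is accepted.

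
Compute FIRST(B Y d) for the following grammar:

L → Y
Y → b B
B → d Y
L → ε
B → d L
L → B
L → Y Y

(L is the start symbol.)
{ 'd' }

FIRST sets of the non-terminals involved (from the grammar, by fixed-point iteration):
  FIRST(B) = { 'd' }

To compute FIRST(B Y d), process the symbols left to right:
Symbol B is a non-terminal. Add FIRST(B) \ {ε} = { 'd' }
B is not nullable (ε ∉ FIRST(B)), so stop here.
FIRST(B Y d) = { 'd' }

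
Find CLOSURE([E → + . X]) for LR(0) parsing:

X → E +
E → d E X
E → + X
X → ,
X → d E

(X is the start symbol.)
Start with: [E → + . X]
  [E → + . X] has the dot before X: add [X → . E +], [X → . ,], [X → . d E]
  [X → . E +] has the dot before E: add [E → . d E X], [E → . + X]
No further items can be added.

CLOSURE = { [E → + . X], [E → . + X], [E → . d E X], [X → . ,], [X → . E +], [X → . d E] }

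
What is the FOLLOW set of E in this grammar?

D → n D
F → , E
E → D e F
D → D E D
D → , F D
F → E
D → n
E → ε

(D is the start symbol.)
{ ',', 'n' }

In F → , E: E is at the end, add FOLLOW(F)
In D → D E D: E is followed by D, add FIRST(D) \ {ε} = { ',', 'n' }
In F → E: E is at the end, add FOLLOW(F)

The FOLLOW sets referred to above (computed the same way, to a fixed point):
  FOLLOW(F) = { ',', 'n' }

Taking the union: FOLLOW(E) = { ',', 'n' }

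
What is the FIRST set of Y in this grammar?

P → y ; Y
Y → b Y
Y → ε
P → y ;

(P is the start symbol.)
From Y → b Y:
  - b is a terminal: add 'b' and stop
From Y → ε:
  - ε-production, so ε ∈ FIRST(Y)

Collecting: FIRST(Y) = { 'b', ε }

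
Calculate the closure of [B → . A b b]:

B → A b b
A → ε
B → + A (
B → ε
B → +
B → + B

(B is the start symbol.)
{ [A → .], [B → . A b b] }

To compute CLOSURE, for each item [A → α.Bβ] where B is a non-terminal, add [B → .γ] for all productions B → γ; repeat for the newly added items until nothing changes.

Start with: [B → . A b b]
  [B → . A b b] has the dot before A: add [A → .]
No further items can be added.

CLOSURE = { [A → .], [B → . A b b] }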